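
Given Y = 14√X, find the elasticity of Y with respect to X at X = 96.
Elasticity = 1/2

Elasticity = (dY/dX) · (X/Y)

dY/dX = 7/√X
At X = 96: dY/dX = 7·√6/24, Y = 56·√6

Elasticity = (7·√6/24) · (96 / (56·√6)) = 1/2

Interpretation: for a small percentage change in X, the percentage change in Y is approximately 0.50 times as large.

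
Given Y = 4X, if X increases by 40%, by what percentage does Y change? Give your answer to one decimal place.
40.0%

For Y = 4X:
If X → X(1 + 0.4)
Then Y → Y · (1 + 0.4)^1
     = Y · 1.4000

Percentage change = ((1 + 0.4)^1 − 1) × 100% = 40.0%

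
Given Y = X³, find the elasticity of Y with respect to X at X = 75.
Elasticity = 3

Elasticity = (dY/dX) · (X/Y)

dY/dX = 3·X²
At X = 75: dY/dX = 16875, Y = 421875

Elasticity = 16875 · (75 / 421875) = 3

Interpretation: for a small percentage change in X, the percentage change in Y is approximately 3.00 times as large.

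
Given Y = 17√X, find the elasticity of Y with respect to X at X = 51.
Elasticity = 1/2

Elasticity = (dY/dX) · (X/Y)

dY/dX = 17/(2·√X)
At X = 51: dY/dX = √51/6, Y = 17·√51

Elasticity = (√51/6) · (51 / (17·√51)) = 1/2

Interpretation: for a small percentage change in X, the percentage change in Y is approximately 0.50 times as large.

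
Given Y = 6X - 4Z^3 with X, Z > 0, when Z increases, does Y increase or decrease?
Y decreases

Taking the partial derivative:
∂Y/∂Z = -12Z^2

∂Y/∂Z = -12Z^2 < 0 (assuming positive values)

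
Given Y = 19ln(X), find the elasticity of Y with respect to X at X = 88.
Elasticity = 1/ln(88) ≈ 0.2233

Elasticity = (dY/dX) · (X/Y)

dY/dX = 19/X
At X = 88: dY/dX = 19/88, Y = 19·ln(88)

Elasticity = (19/88) · (88 / (19·ln(88))) = 1/ln(88) ≈ 0.2233

Interpretation: for a small percentage change in X, the percentage change in Y is approximately 0.22 times as large.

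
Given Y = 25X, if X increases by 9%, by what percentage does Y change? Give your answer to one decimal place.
9.0%

For Y = 25X:
If X → X(1 + 0.09)
Then Y → Y · (1 + 0.09)^1
     = Y · 1.0900

Percentage change = ((1 + 0.09)^1 − 1) × 100% = 9.0%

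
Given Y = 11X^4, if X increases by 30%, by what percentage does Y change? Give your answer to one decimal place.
185.6%

For Y = 11X^4:
If X → X(1 + 0.3)
Then Y → Y · (1 + 0.3)^4
     = Y · 2.8561

Percentage change = ((1 + 0.3)^4 − 1) × 100% ≈ 185.6%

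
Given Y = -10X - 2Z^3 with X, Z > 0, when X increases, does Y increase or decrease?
Y decreases

Taking the partial derivative:
∂Y/∂X = -10

∂Y/∂X = -10 < 0 (assuming positive values)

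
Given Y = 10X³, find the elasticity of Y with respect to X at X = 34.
Elasticity = 3

Elasticity = (dY/dX) · (X/Y)

dY/dX = 30·X²
At X = 34: dY/dX = 34680, Y = 393040

Elasticity = 34680 · (34 / 393040) = 3

Interpretation: for a small percentage change in X, the percentage change in Y is approximately 3.00 times as large.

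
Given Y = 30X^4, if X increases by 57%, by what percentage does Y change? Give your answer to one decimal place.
507.6%

For Y = 30X^4:
If X → X(1 + 0.57)
Then Y → Y · (1 + 0.57)^4
     ≈ Y · 6.0757

Percentage change = ((1 + 0.57)^4 − 1) × 100% ≈ 507.6%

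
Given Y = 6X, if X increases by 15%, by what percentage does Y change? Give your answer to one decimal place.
15.0%

For Y = 6X:
If X → X(1 + 0.15)
Then Y → Y · (1 + 0.15)^1
     = Y · 1.1500

Percentage change = ((1 + 0.15)^1 − 1) × 100% = 15.0%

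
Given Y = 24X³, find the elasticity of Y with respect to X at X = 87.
Elasticity = 3

Elasticity = (dY/dX) · (X/Y)

dY/dX = 72·X²
At X = 87: dY/dX = 544968, Y = 15804072

Elasticity = 544968 · (87 / 15804072) = 3

Interpretation: for a small percentage change in X, the percentage change in Y is approximately 3.00 times as large.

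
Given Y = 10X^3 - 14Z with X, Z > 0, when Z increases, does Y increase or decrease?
Y decreases

Taking the partial derivative:
∂Y/∂Z = -14

∂Y/∂Z = -14 < 0 (assuming positive values)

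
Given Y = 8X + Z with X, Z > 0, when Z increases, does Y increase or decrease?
Y increases

Taking the partial derivative:
∂Y/∂Z = 1

∂Y/∂Z = 1 > 0 (assuming positive values)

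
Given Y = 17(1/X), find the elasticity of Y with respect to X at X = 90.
Elasticity = -1

Elasticity = (dY/dX) · (X/Y)

dY/dX = -17/X²
At X = 90: dY/dX = -17/8100, Y = 17/90

Elasticity = (-17/8100) · (90 / (17/90)) = -1

Interpretation: for a small percentage change in X, the percentage change in Y is approximately -1.00 times as large.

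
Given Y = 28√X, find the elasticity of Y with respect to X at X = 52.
Elasticity = 1/2

Elasticity = (dY/dX) · (X/Y)

dY/dX = 14/√X
At X = 52: dY/dX = 7·√13/13, Y = 56·√13

Elasticity = (7·√13/13) · (52 / (56·√13)) = 1/2

Interpretation: for a small percentage change in X, the percentage change in Y is approximately 0.50 times as large.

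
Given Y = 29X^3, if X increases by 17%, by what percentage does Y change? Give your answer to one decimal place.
60.2%

For Y = 29X^3:
If X → X(1 + 0.17)
Then Y → Y · (1 + 0.17)^3
     ≈ Y · 1.6016

Percentage change = ((1 + 0.17)^3 − 1) × 100% ≈ 60.2%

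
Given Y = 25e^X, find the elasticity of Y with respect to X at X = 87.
Elasticity = 87

Elasticity = (dY/dX) · (X/Y)

dY/dX = 25·e^X
At X = 87: dY/dX = 25·e^87, Y = 25·e^87

Elasticity = (25·e^87) · (87 / (25·e^87)) = 87

Interpretation: for a small percentage change in X, the percentage change in Y is approximately 87.00 times as large.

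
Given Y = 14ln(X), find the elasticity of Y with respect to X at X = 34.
Elasticity = 1/ln(34) ≈ 0.2836

Elasticity = (dY/dX) · (X/Y)

dY/dX = 14/X
At X = 34: dY/dX = 7/17, Y = 14·ln(34)

Elasticity = (7/17) · (34 / (14·ln(34))) = 1/ln(34) ≈ 0.2836

Interpretation: for a small percentage change in X, the percentage change in Y is approximately 0.28 times as large.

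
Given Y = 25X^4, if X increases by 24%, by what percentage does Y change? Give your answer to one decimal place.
136.4%

For Y = 25X^4:
If X → X(1 + 0.24)
Then Y → Y · (1 + 0.24)^4
     ≈ Y · 2.3642

Percentage change = ((1 + 0.24)^4 − 1) × 100% ≈ 136.4%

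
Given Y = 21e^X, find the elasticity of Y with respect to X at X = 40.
Elasticity = 40

Elasticity = (dY/dX) · (X/Y)

dY/dX = 21·e^X
At X = 40: dY/dX = 21·e^40, Y = 21·e^40

Elasticity = (21·e^40) · (40 / (21·e^40)) = 40

Interpretation: for a small percentage change in X, the percentage change in Y is approximately 40.00 times as large.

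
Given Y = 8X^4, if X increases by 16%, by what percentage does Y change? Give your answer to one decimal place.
81.1%

For Y = 8X^4:
If X → X(1 + 0.16)
Then Y → Y · (1 + 0.16)^4
     ≈ Y · 1.8106

Percentage change = ((1 + 0.16)^4 − 1) × 100% ≈ 81.1%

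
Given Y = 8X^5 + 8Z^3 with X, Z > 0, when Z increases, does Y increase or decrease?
Y increases

Taking the partial derivative:
∂Y/∂Z = 24Z^2

∂Y/∂Z = 24Z^2 > 0 (assuming positive values)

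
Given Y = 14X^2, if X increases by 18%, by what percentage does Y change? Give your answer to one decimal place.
39.2%

For Y = 14X^2:
If X → X(1 + 0.18)
Then Y → Y · (1 + 0.18)^2
     = Y · 1.3924

Percentage change = ((1 + 0.18)^2 − 1) × 100% ≈ 39.2%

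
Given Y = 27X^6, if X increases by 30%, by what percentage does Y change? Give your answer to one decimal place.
382.7%

For Y = 27X^6:
If X → X(1 + 0.3)
Then Y → Y · (1 + 0.3)^6
     ≈ Y · 4.8268

Percentage change = ((1 + 0.3)^6 − 1) × 100% ≈ 382.7%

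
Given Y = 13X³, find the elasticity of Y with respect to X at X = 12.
Elasticity = 3

Elasticity = (dY/dX) · (X/Y)

dY/dX = 39·X²
At X = 12: dY/dX = 5616, Y = 22464

Elasticity = 5616 · (12 / 22464) = 3

Interpretation: for a small percentage change in X, the percentage change in Y is approximately 3.00 times as large.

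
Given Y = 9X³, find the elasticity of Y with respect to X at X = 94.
Elasticity = 3

Elasticity = (dY/dX) · (X/Y)

dY/dX = 27·X²
At X = 94: dY/dX = 238572, Y = 7475256

Elasticity = 238572 · (94 / 7475256) = 3

Interpretation: for a small percentage change in X, the percentage change in Y is approximately 3.00 times as large.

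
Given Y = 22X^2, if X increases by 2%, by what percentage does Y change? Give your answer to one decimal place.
4.0%

For Y = 22X^2:
If X → X(1 + 0.02)
Then Y → Y · (1 + 0.02)^2
     = Y · 1.0404

Percentage change = ((1 + 0.02)^2 − 1) × 100% ≈ 4.0%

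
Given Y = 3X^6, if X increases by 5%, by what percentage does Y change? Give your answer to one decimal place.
34.0%

For Y = 3X^6:
If X → X(1 + 0.05)
Then Y → Y · (1 + 0.05)^6
     ≈ Y · 1.3401

Percentage change = ((1 + 0.05)^6 − 1) × 100% ≈ 34.0%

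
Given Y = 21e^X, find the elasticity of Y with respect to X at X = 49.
Elasticity = 49

Elasticity = (dY/dX) · (X/Y)

dY/dX = 21·e^X
At X = 49: dY/dX = 21·e^49, Y = 21·e^49

Elasticity = (21·e^49) · (49 / (21·e^49)) = 49

Interpretation: for a small percentage change in X, the percentage change in Y is approximately 49.00 times as large.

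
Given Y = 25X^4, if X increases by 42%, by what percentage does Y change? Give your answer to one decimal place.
306.6%

For Y = 25X^4:
If X → X(1 + 0.42)
Then Y → Y · (1 + 0.42)^4
     ≈ Y · 4.0659

Percentage change = ((1 + 0.42)^4 − 1) × 100% ≈ 306.6%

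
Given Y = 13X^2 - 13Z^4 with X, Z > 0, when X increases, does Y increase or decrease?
Y increases

Taking the partial derivative:
∂Y/∂X = 26X

∂Y/∂X = 26X > 0 (assuming positive values)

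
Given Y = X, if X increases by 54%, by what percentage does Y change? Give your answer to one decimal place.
54.0%

For Y = X:
If X → X(1 + 0.54)
Then Y → Y · (1 + 0.54)^1
     = Y · 1.5400

Percentage change = ((1 + 0.54)^1 − 1) × 100% = 54.0%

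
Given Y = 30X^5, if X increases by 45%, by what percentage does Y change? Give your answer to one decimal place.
541.0%

For Y = 30X^5:
If X → X(1 + 0.45)
Then Y → Y · (1 + 0.45)^5
     ≈ Y · 6.4097

Percentage change = ((1 + 0.45)^5 − 1) × 100% ≈ 541.0%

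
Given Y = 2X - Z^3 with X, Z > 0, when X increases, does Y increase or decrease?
Y increases

Taking the partial derivative:
∂Y/∂X = 2

∂Y/∂X = 2 > 0 (assuming positive values)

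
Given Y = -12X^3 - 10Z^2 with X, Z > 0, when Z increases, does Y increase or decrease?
Y decreases

Taking the partial derivative:
∂Y/∂Z = -20Z

∂Y/∂Z = -20Z < 0 (assuming positive values)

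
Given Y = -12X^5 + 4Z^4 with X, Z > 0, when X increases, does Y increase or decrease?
Y decreases

Taking the partial derivative:
∂Y/∂X = -60X^4

∂Y/∂X = -60X^4 < 0 (assuming positive values)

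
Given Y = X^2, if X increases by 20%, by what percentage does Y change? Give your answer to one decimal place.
44.0%

For Y = X^2:
If X → X(1 + 0.2)
Then Y → Y · (1 + 0.2)^2
     = Y · 1.4400

Percentage change = ((1 + 0.2)^2 − 1) × 100% = 44.0%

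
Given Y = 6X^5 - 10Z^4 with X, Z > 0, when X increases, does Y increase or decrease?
Y increases

Taking the partial derivative:
∂Y/∂X = 30X^4

∂Y/∂X = 30X^4 > 0 (assuming positive values)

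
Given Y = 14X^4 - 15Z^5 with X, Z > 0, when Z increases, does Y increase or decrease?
Y decreases

Taking the partial derivative:
∂Y/∂Z = -75Z^4

∂Y/∂Z = -75Z^4 < 0 (assuming positive values)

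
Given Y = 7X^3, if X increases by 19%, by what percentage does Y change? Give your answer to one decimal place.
68.5%

For Y = 7X^3:
If X → X(1 + 0.19)
Then Y → Y · (1 + 0.19)^3
     ≈ Y · 1.6852

Percentage change = ((1 + 0.19)^3 − 1) × 100% ≈ 68.5%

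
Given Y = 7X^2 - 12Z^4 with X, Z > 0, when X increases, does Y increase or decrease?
Y increases

Taking the partial derivative:
∂Y/∂X = 14X

∂Y/∂X = 14X > 0 (assuming positive values)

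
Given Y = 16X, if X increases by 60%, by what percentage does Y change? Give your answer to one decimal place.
60.0%

For Y = 16X:
If X → X(1 + 0.6)
Then Y → Y · (1 + 0.6)^1
     = Y · 1.6000

Percentage change = ((1 + 0.6)^1 − 1) × 100% = 60.0%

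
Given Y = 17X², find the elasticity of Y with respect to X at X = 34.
Elasticity = 2

Elasticity = (dY/dX) · (X/Y)

dY/dX = 34·X
At X = 34: dY/dX = 1156, Y = 19652

Elasticity = 1156 · (34 / 19652) = 2

Interpretation: for a small percentage change in X, the percentage change in Y is approximately 2.00 times as large.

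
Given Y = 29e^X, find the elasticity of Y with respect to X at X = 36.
Elasticity = 36

Elasticity = (dY/dX) · (X/Y)

dY/dX = 29·e^X
At X = 36: dY/dX = 29·e^36, Y = 29·e^36

Elasticity = (29·e^36) · (36 / (29·e^36)) = 36

Interpretation: for a small percentage change in X, the percentage change in Y is approximately 36.00 times as large.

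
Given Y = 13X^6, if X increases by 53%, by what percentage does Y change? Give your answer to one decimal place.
1182.8%

For Y = 13X^6:
If X → X(1 + 0.53)
Then Y → Y · (1 + 0.53)^6
     ≈ Y · 12.8277

Percentage change = ((1 + 0.53)^6 − 1) × 100% ≈ 1182.8%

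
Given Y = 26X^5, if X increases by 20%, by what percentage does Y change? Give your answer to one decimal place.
148.8%

For Y = 26X^5:
If X → X(1 + 0.2)
Then Y → Y · (1 + 0.2)^5
     ≈ Y · 2.4883

Percentage change = ((1 + 0.2)^5 − 1) × 100% ≈ 148.8%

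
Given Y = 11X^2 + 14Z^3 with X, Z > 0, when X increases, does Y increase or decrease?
Y increases

Taking the partial derivative:
∂Y/∂X = 22X

∂Y/∂X = 22X > 0 (assuming positive values)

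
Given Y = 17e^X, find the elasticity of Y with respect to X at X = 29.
Elasticity = 29

Elasticity = (dY/dX) · (X/Y)

dY/dX = 17·e^X
At X = 29: dY/dX = 17·e^29, Y = 17·e^29

Elasticity = (17·e^29) · (29 / (17·e^29)) = 29

Interpretation: for a small percentage change in X, the percentage change in Y is approximately 29.00 times as large.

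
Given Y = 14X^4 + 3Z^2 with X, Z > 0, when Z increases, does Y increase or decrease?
Y increases

Taking the partial derivative:
∂Y/∂Z = 6Z

∂Y/∂Z = 6Z > 0 (assuming positive values)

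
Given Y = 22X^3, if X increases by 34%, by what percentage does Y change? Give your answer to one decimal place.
140.6%

For Y = 22X^3:
If X → X(1 + 0.34)
Then Y → Y · (1 + 0.34)^3
     ≈ Y · 2.4061

Percentage change = ((1 + 0.34)^3 − 1) × 100% ≈ 140.6%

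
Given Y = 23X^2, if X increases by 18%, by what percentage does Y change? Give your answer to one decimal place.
39.2%

For Y = 23X^2:
If X → X(1 + 0.18)
Then Y → Y · (1 + 0.18)^2
     = Y · 1.3924

Percentage change = ((1 + 0.18)^2 − 1) × 100% ≈ 39.2%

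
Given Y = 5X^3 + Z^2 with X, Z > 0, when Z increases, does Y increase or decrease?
Y increases

Taking the partial derivative:
∂Y/∂Z = 2Z

∂Y/∂Z = 2Z > 0 (assuming positive values)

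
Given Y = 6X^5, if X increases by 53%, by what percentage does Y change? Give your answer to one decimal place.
738.4%

For Y = 6X^5:
If X → X(1 + 0.53)
Then Y → Y · (1 + 0.53)^5
     ≈ Y · 8.3841

Percentage change = ((1 + 0.53)^5 − 1) × 100% ≈ 738.4%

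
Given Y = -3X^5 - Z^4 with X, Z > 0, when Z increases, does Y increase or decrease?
Y decreases

Taking the partial derivative:
∂Y/∂Z = -4Z^3

∂Y/∂Z = -4Z^3 < 0 (assuming positive values)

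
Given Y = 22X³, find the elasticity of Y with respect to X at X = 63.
Elasticity = 3

Elasticity = (dY/dX) · (X/Y)

dY/dX = 66·X²
At X = 63: dY/dX = 261954, Y = 5501034

Elasticity = 261954 · (63 / 5501034) = 3

Interpretation: for a small percentage change in X, the percentage change in Y is approximately 3.00 times as large.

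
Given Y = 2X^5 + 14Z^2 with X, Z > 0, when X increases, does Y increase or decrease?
Y increases

Taking the partial derivative:
∂Y/∂X = 10X^4

∂Y/∂X = 10X^4 > 0 (assuming positive values)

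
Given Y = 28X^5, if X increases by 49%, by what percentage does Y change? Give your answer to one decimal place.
634.4%

For Y = 28X^5:
If X → X(1 + 0.49)
Then Y → Y · (1 + 0.49)^5
     ≈ Y · 7.3440

Percentage change = ((1 + 0.49)^5 − 1) × 100% ≈ 634.4%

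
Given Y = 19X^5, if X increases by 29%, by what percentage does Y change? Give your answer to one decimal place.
257.2%

For Y = 19X^5:
If X → X(1 + 0.29)
Then Y → Y · (1 + 0.29)^5
     ≈ Y · 3.5723

Percentage change = ((1 + 0.29)^5 − 1) × 100% ≈ 257.2%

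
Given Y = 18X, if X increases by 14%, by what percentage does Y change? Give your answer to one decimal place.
14.0%

For Y = 18X:
If X → X(1 + 0.14)
Then Y → Y · (1 + 0.14)^1
     = Y · 1.1400

Percentage change = ((1 + 0.14)^1 − 1) × 100% = 14.0%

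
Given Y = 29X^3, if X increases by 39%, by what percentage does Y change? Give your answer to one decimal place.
168.6%

For Y = 29X^3:
If X → X(1 + 0.39)
Then Y → Y · (1 + 0.39)^3
     ≈ Y · 2.6856

Percentage change = ((1 + 0.39)^3 − 1) × 100% ≈ 168.6%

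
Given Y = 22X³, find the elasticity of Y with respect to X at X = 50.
Elasticity = 3

Elasticity = (dY/dX) · (X/Y)

dY/dX = 66·X²
At X = 50: dY/dX = 165000, Y = 2750000

Elasticity = 165000 · (50 / 2750000) = 3

Interpretation: for a small percentage change in X, the percentage change in Y is approximately 3.00 times as large.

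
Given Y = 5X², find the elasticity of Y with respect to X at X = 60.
Elasticity = 2

Elasticity = (dY/dX) · (X/Y)

dY/dX = 10·X
At X = 60: dY/dX = 600, Y = 18000

Elasticity = 600 · (60 / 18000) = 2

Interpretation: for a small percentage change in X, the percentage change in Y is approximately 2.00 times as large.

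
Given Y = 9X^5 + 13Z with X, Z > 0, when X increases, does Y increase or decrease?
Y increases

Taking the partial derivative:
∂Y/∂X = 45X^4

∂Y/∂X = 45X^4 > 0 (assuming positive values)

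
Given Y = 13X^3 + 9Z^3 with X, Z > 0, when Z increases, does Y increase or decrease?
Y increases

Taking the partial derivative:
∂Y/∂Z = 27Z^2

∂Y/∂Z = 27Z^2 > 0 (assuming positive values)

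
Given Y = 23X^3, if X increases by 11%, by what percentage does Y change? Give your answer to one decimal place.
36.8%

For Y = 23X^3:
If X → X(1 + 0.11)
Then Y → Y · (1 + 0.11)^3
     ≈ Y · 1.3676

Percentage change = ((1 + 0.11)^3 − 1) × 100% ≈ 36.8%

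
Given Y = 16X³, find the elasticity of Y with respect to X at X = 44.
Elasticity = 3

Elasticity = (dY/dX) · (X/Y)

dY/dX = 48·X²
At X = 44: dY/dX = 92928, Y = 1362944

Elasticity = 92928 · (44 / 1362944) = 3

Interpretation: for a small percentage change in X, the percentage change in Y is approximately 3.00 times as large.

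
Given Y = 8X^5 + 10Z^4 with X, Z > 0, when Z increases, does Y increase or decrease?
Y increases

Taking the partial derivative:
∂Y/∂Z = 40Z^3

∂Y/∂Z = 40Z^3 > 0 (assuming positive values)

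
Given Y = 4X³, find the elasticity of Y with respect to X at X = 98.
Elasticity = 3

Elasticity = (dY/dX) · (X/Y)

dY/dX = 12·X²
At X = 98: dY/dX = 115248, Y = 3764768

Elasticity = 115248 · (98 / 3764768) = 3

Interpretation: for a small percentage change in X, the percentage change in Y is approximately 3.00 times as large.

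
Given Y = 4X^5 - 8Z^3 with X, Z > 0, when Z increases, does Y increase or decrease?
Y decreases

Taking the partial derivative:
∂Y/∂Z = -24Z^2

∂Y/∂Z = -24Z^2 < 0 (assuming positive values)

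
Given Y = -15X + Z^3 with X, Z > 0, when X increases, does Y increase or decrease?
Y decreases

Taking the partial derivative:
∂Y/∂X = -15

∂Y/∂X = -15 < 0 (assuming positive values)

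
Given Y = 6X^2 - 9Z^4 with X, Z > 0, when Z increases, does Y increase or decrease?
Y decreases

Taking the partial derivative:
∂Y/∂Z = -36Z^3

∂Y/∂Z = -36Z^3 < 0 (assuming positive values)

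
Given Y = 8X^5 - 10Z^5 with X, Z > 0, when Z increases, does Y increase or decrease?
Y decreases

Taking the partial derivative:
∂Y/∂Z = -50Z^4

∂Y/∂Z = -50Z^4 < 0 (assuming positive values)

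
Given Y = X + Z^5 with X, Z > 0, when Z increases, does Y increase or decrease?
Y increases

Taking the partial derivative:
∂Y/∂Z = 5Z^4

∂Y/∂Z = 5Z^4 > 0 (assuming positive values)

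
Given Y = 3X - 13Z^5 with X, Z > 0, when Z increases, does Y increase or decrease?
Y decreases

Taking the partial derivative:
∂Y/∂Z = -65Z^4

∂Y/∂Z = -65Z^4 < 0 (assuming positive values)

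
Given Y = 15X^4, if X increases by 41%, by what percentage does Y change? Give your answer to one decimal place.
295.3%

For Y = 15X^4:
If X → X(1 + 0.41)
Then Y → Y · (1 + 0.41)^4
     ≈ Y · 3.9525

Percentage change = ((1 + 0.41)^4 − 1) × 100% ≈ 295.3%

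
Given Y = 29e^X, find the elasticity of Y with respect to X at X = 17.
Elasticity = 17

Elasticity = (dY/dX) · (X/Y)

dY/dX = 29·e^X
At X = 17: dY/dX = 29·e^17, Y = 29·e^17

Elasticity = (29·e^17) · (17 / (29·e^17)) = 17

Interpretation: for a small percentage change in X, the percentage change in Y is approximately 17.00 times as large.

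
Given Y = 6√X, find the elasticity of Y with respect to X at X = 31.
Elasticity = 1/2

Elasticity = (dY/dX) · (X/Y)

dY/dX = 3/√X
At X = 31: dY/dX = 3·√31/31, Y = 6·√31

Elasticity = (3·√31/31) · (31 / (6·√31)) = 1/2

Interpretation: for a small percentage change in X, the percentage change in Y is approximately 0.50 times as large.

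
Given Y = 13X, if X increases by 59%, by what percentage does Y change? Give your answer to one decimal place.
59.0%

For Y = 13X:
If X → X(1 + 0.59)
Then Y → Y · (1 + 0.59)^1
     = Y · 1.5900

Percentage change = ((1 + 0.59)^1 − 1) × 100% = 59.0%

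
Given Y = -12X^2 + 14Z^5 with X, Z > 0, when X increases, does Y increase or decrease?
Y decreases

Taking the partial derivative:
∂Y/∂X = -24X

∂Y/∂X = -24X < 0 (assuming positive values)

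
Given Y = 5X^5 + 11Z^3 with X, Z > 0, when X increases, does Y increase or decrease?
Y increases

Taking the partial derivative:
∂Y/∂X = 25X^4

∂Y/∂X = 25X^4 > 0 (assuming positive values)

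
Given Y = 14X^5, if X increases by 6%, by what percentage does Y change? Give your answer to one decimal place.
33.8%

For Y = 14X^5:
If X → X(1 + 0.06)
Then Y → Y · (1 + 0.06)^5
     ≈ Y · 1.3382

Percentage change = ((1 + 0.06)^5 − 1) × 100% ≈ 33.8%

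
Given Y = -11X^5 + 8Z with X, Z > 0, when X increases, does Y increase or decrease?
Y decreases

Taking the partial derivative:
∂Y/∂X = -55X^4

∂Y/∂X = -55X^4 < 0 (assuming positive values)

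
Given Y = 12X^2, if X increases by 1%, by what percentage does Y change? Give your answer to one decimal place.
2.0%

For Y = 12X^2:
If X → X(1 + 0.01)
Then Y → Y · (1 + 0.01)^2
     = Y · 1.0201

Percentage change = ((1 + 0.01)^2 − 1) × 100% ≈ 2.0%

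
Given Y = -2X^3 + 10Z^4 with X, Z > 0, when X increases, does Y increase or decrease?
Y decreases

Taking the partial derivative:
∂Y/∂X = -6X^2

∂Y/∂X = -6X^2 < 0 (assuming positive values)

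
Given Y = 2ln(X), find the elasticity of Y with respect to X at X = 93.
Elasticity = 1/ln(93) ≈ 0.2206

Elasticity = (dY/dX) · (X/Y)

dY/dX = 2/X
At X = 93: dY/dX = 2/93, Y = 2·ln(93)

Elasticity = (2/93) · (93 / (2·ln(93))) = 1/ln(93) ≈ 0.2206

Interpretation: for a small percentage change in X, the percentage change in Y is approximately 0.22 times as large.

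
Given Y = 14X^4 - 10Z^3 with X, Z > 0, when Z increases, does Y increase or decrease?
Y decreases

Taking the partial derivative:
∂Y/∂Z = -30Z^2

∂Y/∂Z = -30Z^2 < 0 (assuming positive values)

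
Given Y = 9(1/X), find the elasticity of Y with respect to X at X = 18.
Elasticity = -1

Elasticity = (dY/dX) · (X/Y)

dY/dX = -9/X²
At X = 18: dY/dX = -1/36, Y = 1/2

Elasticity = (-1/36) · (18 / (1/2)) = -1

Interpretation: for a small percentage change in X, the percentage change in Y is approximately -1.00 times as large.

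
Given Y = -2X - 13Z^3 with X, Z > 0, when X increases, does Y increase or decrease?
Y decreases

Taking the partial derivative:
∂Y/∂X = -2

∂Y/∂X = -2 < 0 (assuming positive values)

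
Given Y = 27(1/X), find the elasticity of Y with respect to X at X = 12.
Elasticity = -1

Elasticity = (dY/dX) · (X/Y)

dY/dX = -27/X²
At X = 12: dY/dX = -3/16, Y = 9/4

Elasticity = (-3/16) · (12 / (9/4)) = -1

Interpretation: for a small percentage change in X, the percentage change in Y is approximately -1.00 times as large.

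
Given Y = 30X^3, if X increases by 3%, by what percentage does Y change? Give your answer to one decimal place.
9.3%

For Y = 30X^3:
If X → X(1 + 0.03)
Then Y → Y · (1 + 0.03)^3
     ≈ Y · 1.0927

Percentage change = ((1 + 0.03)^3 − 1) × 100% ≈ 9.3%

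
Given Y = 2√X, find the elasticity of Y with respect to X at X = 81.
Elasticity = 1/2

Elasticity = (dY/dX) · (X/Y)

dY/dX = 1/√X
At X = 81: dY/dX = 1/9, Y = 18

Elasticity = (1/9) · (81 / 18) = 1/2

Interpretation: for a small percentage change in X, the percentage change in Y is approximately 0.50 times as large.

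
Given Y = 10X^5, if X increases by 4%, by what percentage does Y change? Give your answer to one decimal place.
21.7%

For Y = 10X^5:
If X → X(1 + 0.04)
Then Y → Y · (1 + 0.04)^5
     ≈ Y · 1.2167

Percentage change = ((1 + 0.04)^5 − 1) × 100% ≈ 21.7%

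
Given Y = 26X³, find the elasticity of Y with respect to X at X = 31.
Elasticity = 3

Elasticity = (dY/dX) · (X/Y)

dY/dX = 78·X²
At X = 31: dY/dX = 74958, Y = 774566

Elasticity = 74958 · (31 / 774566) = 3

Interpretation: for a small percentage change in X, the percentage change in Y is approximately 3.00 times as large.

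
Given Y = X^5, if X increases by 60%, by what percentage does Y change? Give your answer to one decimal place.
948.6%

For Y = X^5:
If X → X(1 + 0.6)
Then Y → Y · (1 + 0.6)^5
     ≈ Y · 10.4858

Percentage change = ((1 + 0.6)^5 − 1) × 100% ≈ 948.6%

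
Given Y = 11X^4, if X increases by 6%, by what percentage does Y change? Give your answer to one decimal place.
26.2%

For Y = 11X^4:
If X → X(1 + 0.06)
Then Y → Y · (1 + 0.06)^4
     ≈ Y · 1.2625

Percentage change = ((1 + 0.06)^4 − 1) × 100% ≈ 26.2%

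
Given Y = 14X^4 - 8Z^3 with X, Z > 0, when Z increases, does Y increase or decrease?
Y decreases

Taking the partial derivative:
∂Y/∂Z = -24Z^2

∂Y/∂Z = -24Z^2 < 0 (assuming positive values)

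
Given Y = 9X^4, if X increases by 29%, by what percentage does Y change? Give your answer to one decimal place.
176.9%

For Y = 9X^4:
If X → X(1 + 0.29)
Then Y → Y · (1 + 0.29)^4
     ≈ Y · 2.7692

Percentage change = ((1 + 0.29)^4 − 1) × 100% ≈ 176.9%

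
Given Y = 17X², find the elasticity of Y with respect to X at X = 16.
Elasticity = 2

Elasticity = (dY/dX) · (X/Y)

dY/dX = 34·X
At X = 16: dY/dX = 544, Y = 4352

Elasticity = 544 · (16 / 4352) = 2

Interpretation: for a small percentage change in X, the percentage change in Y is approximately 2.00 times as large.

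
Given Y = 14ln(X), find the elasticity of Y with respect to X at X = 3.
Elasticity = 1/ln(3) ≈ 0.9102

Elasticity = (dY/dX) · (X/Y)

dY/dX = 14/X
At X = 3: dY/dX = 14/3, Y = 14·ln(3)

Elasticity = (14/3) · (3 / (14·ln(3))) = 1/ln(3) ≈ 0.9102

Interpretation: for a small percentage change in X, the percentage change in Y is approximately 0.91 times as large.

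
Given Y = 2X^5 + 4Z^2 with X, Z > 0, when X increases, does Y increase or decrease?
Y increases

Taking the partial derivative:
∂Y/∂X = 10X^4

∂Y/∂X = 10X^4 > 0 (assuming positive values)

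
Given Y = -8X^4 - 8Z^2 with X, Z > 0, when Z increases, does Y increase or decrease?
Y decreases

Taking the partial derivative:
∂Y/∂Z = -16Z

∂Y/∂Z = -16Z < 0 (assuming positive values)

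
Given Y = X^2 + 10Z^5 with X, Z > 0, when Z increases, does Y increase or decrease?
Y increases

Taking the partial derivative:
∂Y/∂Z = 50Z^4

∂Y/∂Z = 50Z^4 > 0 (assuming positive values)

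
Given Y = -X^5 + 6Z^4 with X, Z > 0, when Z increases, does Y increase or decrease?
Y increases

Taking the partial derivative:
∂Y/∂Z = 24Z^3

∂Y/∂Z = 24Z^3 > 0 (assuming positive values)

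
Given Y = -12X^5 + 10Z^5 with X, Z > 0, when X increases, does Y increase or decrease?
Y decreases

Taking the partial derivative:
∂Y/∂X = -60X^4

∂Y/∂X = -60X^4 < 0 (assuming positive values)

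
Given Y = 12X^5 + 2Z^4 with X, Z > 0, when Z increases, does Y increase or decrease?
Y increases

Taking the partial derivative:
∂Y/∂Z = 8Z^3

∂Y/∂Z = 8Z^3 > 0 (assuming positive values)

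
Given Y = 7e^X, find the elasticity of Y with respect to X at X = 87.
Elasticity = 87

Elasticity = (dY/dX) · (X/Y)

dY/dX = 7·e^X
At X = 87: dY/dX = 7·e^87, Y = 7·e^87

Elasticity = (7·e^87) · (87 / (7·e^87)) = 87

Interpretation: for a small percentage change in X, the percentage change in Y is approximately 87.00 times as large.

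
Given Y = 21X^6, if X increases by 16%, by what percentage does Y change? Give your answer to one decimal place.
143.6%

For Y = 21X^6:
If X → X(1 + 0.16)
Then Y → Y · (1 + 0.16)^6
     ≈ Y · 2.4364

Percentage change = ((1 + 0.16)^6 − 1) × 100% ≈ 143.6%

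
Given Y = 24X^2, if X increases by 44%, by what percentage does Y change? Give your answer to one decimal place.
107.4%

For Y = 24X^2:
If X → X(1 + 0.44)
Then Y → Y · (1 + 0.44)^2
     = Y · 2.0736

Percentage change = ((1 + 0.44)^2 − 1) × 100% ≈ 107.4%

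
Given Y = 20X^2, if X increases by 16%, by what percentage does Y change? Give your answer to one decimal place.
34.6%

For Y = 20X^2:
If X → X(1 + 0.16)
Then Y → Y · (1 + 0.16)^2
     = Y · 1.3456

Percentage change = ((1 + 0.16)^2 − 1) × 100% ≈ 34.6%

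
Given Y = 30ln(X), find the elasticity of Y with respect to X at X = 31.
Elasticity = 1/ln(31) ≈ 0.2912

Elasticity = (dY/dX) · (X/Y)

dY/dX = 30/X
At X = 31: dY/dX = 30/31, Y = 30·ln(31)

Elasticity = (30/31) · (31 / (30·ln(31))) = 1/ln(31) ≈ 0.2912

Interpretation: for a small percentage change in X, the percentage change in Y is approximately 0.29 times as large.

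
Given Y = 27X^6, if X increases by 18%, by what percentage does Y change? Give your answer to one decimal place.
170.0%

For Y = 27X^6:
If X → X(1 + 0.18)
Then Y → Y · (1 + 0.18)^6
     ≈ Y · 2.6996

Percentage change = ((1 + 0.18)^6 − 1) × 100% ≈ 170.0%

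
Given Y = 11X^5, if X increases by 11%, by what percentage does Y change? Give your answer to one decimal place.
68.5%

For Y = 11X^5:
If X → X(1 + 0.11)
Then Y → Y · (1 + 0.11)^5
     ≈ Y · 1.6851

Percentage change = ((1 + 0.11)^5 − 1) × 100% ≈ 68.5%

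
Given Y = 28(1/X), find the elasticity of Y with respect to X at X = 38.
Elasticity = -1

Elasticity = (dY/dX) · (X/Y)

dY/dX = -28/X²
At X = 38: dY/dX = -7/361, Y = 14/19

Elasticity = (-7/361) · (38 / (14/19)) = -1

Interpretation: for a small percentage change in X, the percentage change in Y is approximately -1.00 times as large.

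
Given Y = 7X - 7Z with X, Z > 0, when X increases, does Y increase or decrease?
Y increases

Taking the partial derivative:
∂Y/∂X = 7

∂Y/∂X = 7 > 0 (assuming positive values)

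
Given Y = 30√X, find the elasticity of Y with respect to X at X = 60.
Elasticity = 1/2

Elasticity = (dY/dX) · (X/Y)

dY/dX = 15/√X
At X = 60: dY/dX = √15/2, Y = 60·√15

Elasticity = (√15/2) · (60 / (60·√15)) = 1/2

Interpretation: for a small percentage change in X, the percentage change in Y is approximately 0.50 times as large.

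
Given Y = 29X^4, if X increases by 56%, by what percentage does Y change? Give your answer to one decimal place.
492.2%

For Y = 29X^4:
If X → X(1 + 0.56)
Then Y → Y · (1 + 0.56)^4
     ≈ Y · 5.9224

Percentage change = ((1 + 0.56)^4 − 1) × 100% ≈ 492.2%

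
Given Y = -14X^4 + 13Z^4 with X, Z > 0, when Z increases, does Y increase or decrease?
Y increases

Taking the partial derivative:
∂Y/∂Z = 52Z^3

∂Y/∂Z = 52Z^3 > 0 (assuming positive values)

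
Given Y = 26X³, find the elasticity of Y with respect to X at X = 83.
Elasticity = 3

Elasticity = (dY/dX) · (X/Y)

dY/dX = 78·X²
At X = 83: dY/dX = 537342, Y = 14866462

Elasticity = 537342 · (83 / 14866462) = 3

Interpretation: for a small percentage change in X, the percentage change in Y is approximately 3.00 times as large.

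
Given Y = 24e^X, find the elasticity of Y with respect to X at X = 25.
Elasticity = 25

Elasticity = (dY/dX) · (X/Y)

dY/dX = 24·e^X
At X = 25: dY/dX = 24·e^25, Y = 24·e^25

Elasticity = (24·e^25) · (25 / (24·e^25)) = 25

Interpretation: for a small percentage change in X, the percentage change in Y is approximately 25.00 times as large.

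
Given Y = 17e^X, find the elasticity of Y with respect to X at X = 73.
Elasticity = 73

Elasticity = (dY/dX) · (X/Y)

dY/dX = 17·e^X
At X = 73: dY/dX = 17·e^73, Y = 17·e^73

Elasticity = (17·e^73) · (73 / (17·e^73)) = 73

Interpretation: for a small percentage change in X, the percentage change in Y is approximately 73.00 times as large.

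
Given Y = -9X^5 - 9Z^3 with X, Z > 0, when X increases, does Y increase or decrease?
Y decreases

Taking the partial derivative:
∂Y/∂X = -45X^4

∂Y/∂X = -45X^4 < 0 (assuming positive values)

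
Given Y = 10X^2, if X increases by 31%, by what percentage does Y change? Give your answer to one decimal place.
71.6%

For Y = 10X^2:
If X → X(1 + 0.31)
Then Y → Y · (1 + 0.31)^2
     = Y · 1.7161

Percentage change = ((1 + 0.31)^2 − 1) × 100% ≈ 71.6%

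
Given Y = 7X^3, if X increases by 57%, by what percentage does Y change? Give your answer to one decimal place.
287.0%

For Y = 7X^3:
If X → X(1 + 0.57)
Then Y → Y · (1 + 0.57)^3
     ≈ Y · 3.8699

Percentage change = ((1 + 0.57)^3 − 1) × 100% ≈ 287.0%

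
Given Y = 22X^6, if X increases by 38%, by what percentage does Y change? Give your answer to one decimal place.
590.7%

For Y = 22X^6:
If X → X(1 + 0.38)
Then Y → Y · (1 + 0.38)^6
     ≈ Y · 6.9068

Percentage change = ((1 + 0.38)^6 − 1) × 100% ≈ 590.7%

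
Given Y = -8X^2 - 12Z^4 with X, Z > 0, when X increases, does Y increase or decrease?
Y decreases

Taking the partial derivative:
∂Y/∂X = -16X

∂Y/∂X = -16X < 0 (assuming positive values)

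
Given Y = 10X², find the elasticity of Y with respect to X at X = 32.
Elasticity = 2

Elasticity = (dY/dX) · (X/Y)

dY/dX = 20·X
At X = 32: dY/dX = 640, Y = 10240

Elasticity = 640 · (32 / 10240) = 2

Interpretation: for a small percentage change in X, the percentage change in Y is approximately 2.00 times as large.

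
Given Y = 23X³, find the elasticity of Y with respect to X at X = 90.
Elasticity = 3

Elasticity = (dY/dX) · (X/Y)

dY/dX = 69·X²
At X = 90: dY/dX = 558900, Y = 16767000

Elasticity = 558900 · (90 / 16767000) = 3

Interpretation: for a small percentage change in X, the percentage change in Y is approximately 3.00 times as large.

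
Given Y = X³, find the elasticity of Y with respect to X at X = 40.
Elasticity = 3

Elasticity = (dY/dX) · (X/Y)

dY/dX = 3·X²
At X = 40: dY/dX = 4800, Y = 64000

Elasticity = 4800 · (40 / 64000) = 3

Interpretation: for a small percentage change in X, the percentage change in Y is approximately 3.00 times as large.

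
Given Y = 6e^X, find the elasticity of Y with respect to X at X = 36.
Elasticity = 36

Elasticity = (dY/dX) · (X/Y)

dY/dX = 6·e^X
At X = 36: dY/dX = 6·e^36, Y = 6·e^36

Elasticity = (6·e^36) · (36 / (6·e^36)) = 36

Interpretation: for a small percentage change in X, the percentage change in Y is approximately 36.00 times as large.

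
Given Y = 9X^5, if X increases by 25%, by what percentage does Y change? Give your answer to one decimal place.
205.2%

For Y = 9X^5:
If X → X(1 + 0.25)
Then Y → Y · (1 + 0.25)^5
     ≈ Y · 3.0518

Percentage change = ((1 + 0.25)^5 − 1) × 100% ≈ 205.2%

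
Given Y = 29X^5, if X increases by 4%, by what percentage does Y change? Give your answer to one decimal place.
21.7%

For Y = 29X^5:
If X → X(1 + 0.04)
Then Y → Y · (1 + 0.04)^5
     ≈ Y · 1.2167

Percentage change = ((1 + 0.04)^5 − 1) × 100% ≈ 21.7%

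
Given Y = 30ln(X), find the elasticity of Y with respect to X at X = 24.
Elasticity = 1/ln(24) ≈ 0.3147

Elasticity = (dY/dX) · (X/Y)

dY/dX = 30/X
At X = 24: dY/dX = 5/4, Y = 30·ln(24)

Elasticity = (5/4) · (24 / (30·ln(24))) = 1/ln(24) ≈ 0.3147

Interpretation: for a small percentage change in X, the percentage change in Y is approximately 0.31 times as large.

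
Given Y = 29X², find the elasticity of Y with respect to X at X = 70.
Elasticity = 2

Elasticity = (dY/dX) · (X/Y)

dY/dX = 58·X
At X = 70: dY/dX = 4060, Y = 142100

Elasticity = 4060 · (70 / 142100) = 2

Interpretation: for a small percentage change in X, the percentage change in Y is approximately 2.00 times as large.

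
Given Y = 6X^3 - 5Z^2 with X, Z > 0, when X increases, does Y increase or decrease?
Y increases

Taking the partial derivative:
∂Y/∂X = 18X^2

∂Y/∂X = 18X^2 > 0 (assuming positive values)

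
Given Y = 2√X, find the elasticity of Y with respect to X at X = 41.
Elasticity = 1/2

Elasticity = (dY/dX) · (X/Y)

dY/dX = 1/√X
At X = 41: dY/dX = √41/41, Y = 2·√41

Elasticity = (√41/41) · (41 / (2·√41)) = 1/2

Interpretation: for a small percentage change in X, the percentage change in Y is approximately 0.50 times as large.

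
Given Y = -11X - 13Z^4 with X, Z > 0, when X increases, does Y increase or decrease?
Y decreases

Taking the partial derivative:
∂Y/∂X = -11

∂Y/∂X = -11 < 0 (assuming positive values)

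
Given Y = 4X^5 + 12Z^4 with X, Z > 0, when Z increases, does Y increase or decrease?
Y increases

Taking the partial derivative:
∂Y/∂Z = 48Z^3

∂Y/∂Z = 48Z^3 > 0 (assuming positive values)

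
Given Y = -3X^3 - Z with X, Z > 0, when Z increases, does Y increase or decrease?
Y decreases

Taking the partial derivative:
∂Y/∂Z = -1

∂Y/∂Z = -1 < 0 (assuming positive values)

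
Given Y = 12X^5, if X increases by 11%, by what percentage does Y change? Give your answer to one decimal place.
68.5%

For Y = 12X^5:
If X → X(1 + 0.11)
Then Y → Y · (1 + 0.11)^5
     ≈ Y · 1.6851

Percentage change = ((1 + 0.11)^5 − 1) × 100% ≈ 68.5%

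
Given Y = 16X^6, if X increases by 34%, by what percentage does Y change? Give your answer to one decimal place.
478.9%

For Y = 16X^6:
If X → X(1 + 0.34)
Then Y → Y · (1 + 0.34)^6
     ≈ Y · 5.7893

Percentage change = ((1 + 0.34)^6 − 1) × 100% ≈ 478.9%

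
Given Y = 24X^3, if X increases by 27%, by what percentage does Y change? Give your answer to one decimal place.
104.8%

For Y = 24X^3:
If X → X(1 + 0.27)
Then Y → Y · (1 + 0.27)^3
     ≈ Y · 2.0484

Percentage change = ((1 + 0.27)^3 − 1) × 100% ≈ 104.8%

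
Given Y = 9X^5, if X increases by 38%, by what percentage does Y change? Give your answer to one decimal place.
400.5%

For Y = 9X^5:
If X → X(1 + 0.38)
Then Y → Y · (1 + 0.38)^5
     ≈ Y · 5.0049

Percentage change = ((1 + 0.38)^5 − 1) × 100% ≈ 400.5%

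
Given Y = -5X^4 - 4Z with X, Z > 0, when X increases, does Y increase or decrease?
Y decreases

Taking the partial derivative:
∂Y/∂X = -20X^3

∂Y/∂X = -20X^3 < 0 (assuming positive values)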